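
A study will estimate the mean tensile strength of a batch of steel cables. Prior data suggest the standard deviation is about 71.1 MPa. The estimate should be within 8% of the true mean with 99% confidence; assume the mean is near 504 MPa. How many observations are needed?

21

For a mean, the margin of error is E = z·σ/√n, so n = (zσ/E)².
At 99% confidence, z = 2.576.
E = 8% of 504 = 40.32 MPa.
n = (2.576 × 71.1 / 40.32)² = 20.63
Round up: n = 21.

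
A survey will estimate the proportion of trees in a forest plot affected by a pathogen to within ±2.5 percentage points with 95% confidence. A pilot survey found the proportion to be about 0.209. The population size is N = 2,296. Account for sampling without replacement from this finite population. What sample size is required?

For a proportion with margin E = 0.025 at 95% confidence, z = 1.960.
n = p̂(1−p̂)(z/E)² = 0.209 × 0.791 × (1.960/0.025)² = 1016.14 — call this n₀.
Finite-population correction with N = 2,296: n = n₀ / (1 + (n₀−1)/N) = 1016.14 / 1.442 = 704.67
Round up: n = 705.

705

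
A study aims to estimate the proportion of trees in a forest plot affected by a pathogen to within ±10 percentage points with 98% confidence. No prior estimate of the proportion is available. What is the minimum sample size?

136

For a proportion with margin E = 0.1 at 98% confidence, z = 2.326.
With no prior estimate, use p = 0.5, which maximizes p(1−p) at 0.25.
n = 0.25 × (z/E)² = 0.25 × (2.326/0.1)² = 135.26
Round up: n = 136.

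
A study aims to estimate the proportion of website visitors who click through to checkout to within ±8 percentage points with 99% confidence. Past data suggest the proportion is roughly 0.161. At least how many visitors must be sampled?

For a proportion with margin E = 0.08 at 99% confidence, z = 2.576.
n = p̂(1−p̂)(z/E)² = 0.161 × 0.839 × (2.576/0.08)² = 140.06
Round up: n = 141.

141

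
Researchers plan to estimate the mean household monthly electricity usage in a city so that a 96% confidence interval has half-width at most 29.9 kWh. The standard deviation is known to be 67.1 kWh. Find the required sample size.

n = 22

For a mean, the margin of error is E = z·σ/√n, so n = (zσ/E)².
At 96% confidence, z = 2.054.
n = (2.054 × 67.1 / 29.9)² = 21.25
Round up: n = 22.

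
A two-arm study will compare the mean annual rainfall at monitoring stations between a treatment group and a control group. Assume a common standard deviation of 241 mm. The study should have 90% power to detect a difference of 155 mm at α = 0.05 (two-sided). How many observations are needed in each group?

For two equal groups, n per group = 2·((z_{α/2} + z_β)·σ/δ)².
z_{α/2} = 1.960; z_β = 1.282 (power 90%).
n = 2 × (3.242 × 241 / 155)² = 2 × 25.41 = 50.82
Round up: n = 51 per group.

51 per group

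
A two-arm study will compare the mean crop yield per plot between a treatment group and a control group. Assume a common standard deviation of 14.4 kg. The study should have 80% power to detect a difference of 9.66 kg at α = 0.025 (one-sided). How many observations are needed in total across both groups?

70 total

For two equal groups, n per group = 2·((z_α + z_β)·σ/δ)².
z_α = 1.960; z_β = 0.842 (power 80%).
n = 2 × (2.802 × 14.4 / 9.66)² = 2 × 17.45 = 34.90
Round up: n = 35 per group.
Total across both groups: 2 × 35 = 70.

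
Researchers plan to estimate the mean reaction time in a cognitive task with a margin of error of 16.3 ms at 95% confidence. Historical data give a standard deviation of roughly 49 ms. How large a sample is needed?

n = 35

For a mean, the margin of error is E = z·σ/√n, so n = (zσ/E)².
At 95% confidence, z = 1.960.
n = (1.960 × 49 / 16.3)² = 34.72
Round up: n = 35.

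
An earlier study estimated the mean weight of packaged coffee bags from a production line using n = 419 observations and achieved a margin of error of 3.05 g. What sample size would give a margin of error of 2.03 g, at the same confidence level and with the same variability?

Margin of error scales as 1/√n, so n₂ = n₁·(E₁/E₂)².
n₂ = 419 × (3.05/2.03)² = 419 × 2.257 = 945.68
Round up: n₂ = 946.

n = 946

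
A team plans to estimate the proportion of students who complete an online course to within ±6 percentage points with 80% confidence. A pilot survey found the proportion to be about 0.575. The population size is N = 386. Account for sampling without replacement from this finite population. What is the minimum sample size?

n = 87

For a proportion with margin E = 0.06 at 80% confidence, z = 1.282.
n = p̂(1−p̂)(z/E)² = 0.575 × 0.425 × (1.282/0.06)² = 111.57 — call this n₀.
Finite-population correction with N = 386: n = n₀ / (1 + (n₀−1)/N) = 111.57 / 1.286 = 86.76
Round up: n = 87.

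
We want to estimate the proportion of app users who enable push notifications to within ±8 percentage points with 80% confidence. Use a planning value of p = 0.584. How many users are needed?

For a proportion with margin E = 0.08 at 80% confidence, z = 1.282.
n = p̂(1−p̂)(z/E)² = 0.584 × 0.416 × (1.282/0.08)² = 62.39
Round up: n = 63.

n = 63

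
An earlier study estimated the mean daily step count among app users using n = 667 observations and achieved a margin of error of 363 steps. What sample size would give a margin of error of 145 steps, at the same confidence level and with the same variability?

Margin of error scales as 1/√n, so n₂ = n₁·(E₁/E₂)².
n₂ = 667 × (363/145)² = 667 × 6.267 = 4180.09
Round up: n₂ = 4181.

4181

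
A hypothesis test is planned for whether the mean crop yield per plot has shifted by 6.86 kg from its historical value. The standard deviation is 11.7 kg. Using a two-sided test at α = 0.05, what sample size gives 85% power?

27

For a one-sample z-test, n = ((z_{α/2} + z_β)·σ/δ)².
z_{α/2} = 1.960 (two-sided α = 0.05); z_β = 1.036 (power 85% → β = 0.15).
n = (2.996 × 11.7 / 6.86)² = 26.11
Round up: n = 27.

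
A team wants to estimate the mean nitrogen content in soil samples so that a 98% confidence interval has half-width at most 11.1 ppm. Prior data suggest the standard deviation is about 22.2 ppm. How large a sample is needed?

For a mean, the margin of error is E = z·σ/√n, so n = (zσ/E)².
At 98% confidence, z = 2.326.
n = (2.326 × 22.2 / 11.1)² = 21.64
Round up: n = 22.

n = 22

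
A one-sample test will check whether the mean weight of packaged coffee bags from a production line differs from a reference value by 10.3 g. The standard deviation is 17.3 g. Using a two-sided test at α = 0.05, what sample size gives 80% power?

23

For a one-sample z-test, n = ((z_{α/2} + z_β)·σ/δ)².
z_{α/2} = 1.960 (two-sided α = 0.05); z_β = 0.842 (power 80% → β = 0.2).
n = (2.802 × 17.3 / 10.3)² = 22.15
Round up: n = 23.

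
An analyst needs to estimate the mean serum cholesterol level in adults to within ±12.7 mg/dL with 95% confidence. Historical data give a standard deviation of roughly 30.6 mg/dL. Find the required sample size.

n = 23

For a mean, the margin of error is E = z·σ/√n, so n = (zσ/E)².
At 95% confidence, z = 1.960.
n = (1.960 × 30.6 / 12.7)² = 22.30
Round up: n = 23.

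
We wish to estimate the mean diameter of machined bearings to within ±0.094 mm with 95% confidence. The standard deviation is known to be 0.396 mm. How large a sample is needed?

For a mean, the margin of error is E = z·σ/√n, so n = (zσ/E)².
At 95% confidence, z = 1.960.
n = (1.960 × 0.396 / 0.094)² = 68.18
Round up: n = 69.

69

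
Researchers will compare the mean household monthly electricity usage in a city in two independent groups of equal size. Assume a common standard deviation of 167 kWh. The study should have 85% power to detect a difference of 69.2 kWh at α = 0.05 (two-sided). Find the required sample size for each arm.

105 per group

For two equal groups, n per group = 2·((z_{α/2} + z_β)·σ/δ)².
z_{α/2} = 1.960; z_β = 1.036 (power 85%).
n = 2 × (2.996 × 167 / 69.2)² = 2 × 52.28 = 104.56
Round up: n = 105 per group.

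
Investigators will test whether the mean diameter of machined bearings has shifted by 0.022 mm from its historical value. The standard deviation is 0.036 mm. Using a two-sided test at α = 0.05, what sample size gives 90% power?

29

For a one-sample z-test, n = ((z_{α/2} + z_β)·σ/δ)².
z_{α/2} = 1.960 (two-sided α = 0.05); z_β = 1.282 (power 90% → β = 0.1).
n = (3.242 × 0.036 / 0.022)² = 28.14
Round up: n = 29.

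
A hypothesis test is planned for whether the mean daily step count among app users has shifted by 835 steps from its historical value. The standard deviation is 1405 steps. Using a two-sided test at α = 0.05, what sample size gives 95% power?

37

For a one-sample z-test, n = ((z_{α/2} + z_β)·σ/δ)².
z_{α/2} = 1.960 (two-sided α = 0.05); z_β = 1.645 (power 95% → β = 0.05).
n = (3.605 × 1405 / 835)² = 36.80
Round up: n = 37.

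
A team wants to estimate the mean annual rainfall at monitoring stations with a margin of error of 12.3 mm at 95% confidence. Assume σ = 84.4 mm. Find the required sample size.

181

For a mean, the margin of error is E = z·σ/√n, so n = (zσ/E)².
At 95% confidence, z = 1.960.
n = (1.960 × 84.4 / 12.3)² = 180.88
Round up: n = 181.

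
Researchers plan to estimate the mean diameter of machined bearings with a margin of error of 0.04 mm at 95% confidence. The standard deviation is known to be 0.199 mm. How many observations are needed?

96

For a mean, the margin of error is E = z·σ/√n, so n = (zσ/E)².
At 95% confidence, z = 1.960.
n = (1.960 × 0.199 / 0.04)² = 95.08
Round up: n = 96.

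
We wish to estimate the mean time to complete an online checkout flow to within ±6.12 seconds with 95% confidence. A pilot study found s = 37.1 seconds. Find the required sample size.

n = 142

For a mean, the margin of error is E = z·σ/√n, so n = (zσ/E)².
At 95% confidence, z = 1.960.
n = (1.960 × 37.1 / 6.12)² = 141.17
Round up: n = 142.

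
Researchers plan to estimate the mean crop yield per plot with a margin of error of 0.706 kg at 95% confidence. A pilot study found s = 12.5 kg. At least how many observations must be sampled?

For a mean, the margin of error is E = z·σ/√n, so n = (zσ/E)².
At 95% confidence, z = 1.960.
n = (1.960 × 12.5 / 0.706)² = 1204.27
Round up: n = 1205.

n = 1205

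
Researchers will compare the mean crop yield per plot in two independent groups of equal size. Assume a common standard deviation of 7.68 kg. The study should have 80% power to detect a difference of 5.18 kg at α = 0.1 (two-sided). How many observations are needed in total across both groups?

56 total

For two equal groups, n per group = 2·((z_{α/2} + z_β)·σ/δ)².
z_{α/2} = 1.645; z_β = 0.842 (power 80%).
n = 2 × (2.487 × 7.68 / 5.18)² = 2 × 13.60 = 27.20
Round up: n = 28 per group.
Total across both groups: 2 × 28 = 56.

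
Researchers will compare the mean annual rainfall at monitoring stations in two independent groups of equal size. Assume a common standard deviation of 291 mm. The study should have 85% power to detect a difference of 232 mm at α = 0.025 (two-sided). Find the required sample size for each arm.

34 per group

For two equal groups, n per group = 2·((z_{α/2} + z_β)·σ/δ)².
z_{α/2} = 2.241; z_β = 1.036 (power 85%).
n = 2 × (3.277 × 291 / 232)² = 2 × 16.90 = 33.80
Round up: n = 34 per group.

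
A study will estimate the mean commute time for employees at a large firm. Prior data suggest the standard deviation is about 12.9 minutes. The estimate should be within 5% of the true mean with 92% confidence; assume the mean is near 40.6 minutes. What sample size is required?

n = 124

For a mean, the margin of error is E = z·σ/√n, so n = (zσ/E)².
At 92% confidence, z = 1.751.
E = 5% of 40.6 = 2.03 minutes.
n = (1.751 × 12.9 / 2.03)² = 123.81
Round up: n = 124.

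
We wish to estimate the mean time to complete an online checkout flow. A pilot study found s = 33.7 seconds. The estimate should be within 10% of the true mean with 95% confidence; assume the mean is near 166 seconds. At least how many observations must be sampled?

n = 16

For a mean, the margin of error is E = z·σ/√n, so n = (zσ/E)².
At 95% confidence, z = 1.960.
E = 10% of 166 = 16.6 seconds.
n = (1.960 × 33.7 / 16.6)² = 15.83
Round up: n = 16.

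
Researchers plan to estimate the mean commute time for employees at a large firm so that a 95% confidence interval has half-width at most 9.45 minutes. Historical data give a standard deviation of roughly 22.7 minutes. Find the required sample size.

23

For a mean, the margin of error is E = z·σ/√n, so n = (zσ/E)².
At 95% confidence, z = 1.960.
n = (1.960 × 22.7 / 9.45)² = 22.17
Round up: n = 23.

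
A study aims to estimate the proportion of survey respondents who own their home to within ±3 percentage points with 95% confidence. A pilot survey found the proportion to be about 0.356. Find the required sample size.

For a proportion with margin E = 0.03 at 95% confidence, z = 1.960.
n = p̂(1−p̂)(z/E)² = 0.356 × 0.644 × (1.960/0.03)² = 978.60
Round up: n = 979.

979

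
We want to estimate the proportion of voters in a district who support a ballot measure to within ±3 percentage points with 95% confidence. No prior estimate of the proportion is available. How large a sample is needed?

For a proportion with margin E = 0.03 at 95% confidence, z = 1.960.
With no prior estimate, use p = 0.5, which maximizes p(1−p) at 0.25.
n = 0.25 × (z/E)² = 0.25 × (1.960/0.03)² = 1067.11
Round up: n = 1068.

n = 1068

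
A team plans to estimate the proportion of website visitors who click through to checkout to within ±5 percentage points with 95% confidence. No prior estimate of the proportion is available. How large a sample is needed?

385

For a proportion with margin E = 0.05 at 95% confidence, z = 1.960.
With no prior estimate, use p = 0.5, which maximizes p(1−p) at 0.25.
n = 0.25 × (z/E)² = 0.25 × (1.960/0.05)² = 384.16
Round up: n = 385.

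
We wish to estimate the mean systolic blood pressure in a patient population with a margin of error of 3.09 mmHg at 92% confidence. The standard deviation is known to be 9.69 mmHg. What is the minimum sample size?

31

For a mean, the margin of error is E = z·σ/√n, so n = (zσ/E)².
At 92% confidence, z = 1.751.
n = (1.751 × 9.69 / 3.09)² = 30.15
Round up: n = 31.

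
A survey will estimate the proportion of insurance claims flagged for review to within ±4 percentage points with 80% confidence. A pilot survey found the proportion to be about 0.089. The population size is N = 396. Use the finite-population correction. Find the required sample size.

69

For a proportion with margin E = 0.04 at 80% confidence, z = 1.282.
n = p̂(1−p̂)(z/E)² = 0.089 × 0.911 × (1.282/0.04)² = 83.28 — call this n₀.
Finite-population correction with N = 396: n = n₀ / (1 + (n₀−1)/N) = 83.28 / 1.208 = 68.94
Round up: n = 69.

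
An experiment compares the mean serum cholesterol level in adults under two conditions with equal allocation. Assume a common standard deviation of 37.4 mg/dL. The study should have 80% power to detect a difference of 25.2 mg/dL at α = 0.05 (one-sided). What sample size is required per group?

28 per group

For two equal groups, n per group = 2·((z_α + z_β)·σ/δ)².
z_α = 1.645; z_β = 0.842 (power 80%).
n = 2 × (2.487 × 37.4 / 25.2)² = 2 × 13.62 = 27.24
Round up: n = 28 per group.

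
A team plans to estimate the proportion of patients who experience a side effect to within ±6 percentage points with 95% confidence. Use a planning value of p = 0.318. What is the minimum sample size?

232

For a proportion with margin E = 0.06 at 95% confidence, z = 1.960.
n = p̂(1−p̂)(z/E)² = 0.318 × 0.682 × (1.960/0.06)² = 231.43
Round up: n = 232.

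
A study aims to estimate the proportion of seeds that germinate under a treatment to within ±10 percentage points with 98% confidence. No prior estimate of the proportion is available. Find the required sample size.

For a proportion with margin E = 0.1 at 98% confidence, z = 2.326.
With no prior estimate, use p = 0.5, which maximizes p(1−p) at 0.25.
n = 0.25 × (z/E)² = 0.25 × (2.326/0.1)² = 135.26
Round up: n = 136.

136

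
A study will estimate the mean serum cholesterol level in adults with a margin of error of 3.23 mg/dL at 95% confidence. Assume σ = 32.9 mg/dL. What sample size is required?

399

For a mean, the margin of error is E = z·σ/√n, so n = (zσ/E)².
At 95% confidence, z = 1.960.
n = (1.960 × 32.9 / 3.23)² = 398.56
Round up: n = 399.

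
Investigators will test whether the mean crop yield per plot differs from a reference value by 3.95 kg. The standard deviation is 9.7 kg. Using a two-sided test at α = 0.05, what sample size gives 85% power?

55

For a one-sample z-test, n = ((z_{α/2} + z_β)·σ/δ)².
z_{α/2} = 1.960 (two-sided α = 0.05); z_β = 1.036 (power 85% → β = 0.15).
n = (2.996 × 9.7 / 3.95)² = 54.13
Round up: n = 55.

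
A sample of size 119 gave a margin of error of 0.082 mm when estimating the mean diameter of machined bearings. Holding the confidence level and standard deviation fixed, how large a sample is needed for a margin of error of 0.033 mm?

735

Margin of error scales as 1/√n, so n₂ = n₁·(E₁/E₂)².
n₂ = 119 × (0.082/0.033)² = 119 × 6.174 = 734.71
Round up: n₂ = 735.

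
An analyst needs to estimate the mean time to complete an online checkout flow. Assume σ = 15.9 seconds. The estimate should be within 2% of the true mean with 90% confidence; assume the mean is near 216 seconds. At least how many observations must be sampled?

For a mean, the margin of error is E = z·σ/√n, so n = (zσ/E)².
At 90% confidence, z = 1.645.
E = 2% of 216 = 4.32 seconds.
n = (1.645 × 15.9 / 4.32)² = 36.66
Round up: n = 37.

37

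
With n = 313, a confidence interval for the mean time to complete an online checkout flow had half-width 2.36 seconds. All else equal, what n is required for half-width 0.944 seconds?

Margin of error scales as 1/√n, so n₂ = n₁·(E₁/E₂)².
n₂ = 313 × (2.36/0.944)² = 313 × 6.25 = 1956.25
Round up: n₂ = 1957.

1957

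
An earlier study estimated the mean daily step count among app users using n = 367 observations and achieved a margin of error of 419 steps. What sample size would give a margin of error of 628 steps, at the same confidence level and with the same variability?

n = 164

Margin of error scales as 1/√n, so n₂ = n₁·(E₁/E₂)².
n₂ = 367 × (419/628)² = 367 × 0.4452 = 163.39
Round up: n₂ = 164.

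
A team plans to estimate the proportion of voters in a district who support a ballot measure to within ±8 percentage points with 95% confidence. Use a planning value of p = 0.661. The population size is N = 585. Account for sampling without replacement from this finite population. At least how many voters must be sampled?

n = 110

For a proportion with margin E = 0.08 at 95% confidence, z = 1.960.
n = p̂(1−p̂)(z/E)² = 0.661 × 0.339 × (1.960/0.08)² = 134.50 — call this n₀.
Finite-population correction with N = 585: n = n₀ / (1 + (n₀−1)/N) = 134.50 / 1.228 = 109.53
Round up: n = 110.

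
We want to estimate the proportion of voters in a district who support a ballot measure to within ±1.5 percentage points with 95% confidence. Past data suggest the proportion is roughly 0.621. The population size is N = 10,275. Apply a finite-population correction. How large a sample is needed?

For a proportion with margin E = 0.015 at 95% confidence, z = 1.960.
n = p̂(1−p̂)(z/E)² = 0.621 × 0.379 × (1.960/0.015)² = 4018.47 — call this n₀.
Finite-population correction with N = 10,275: n = n₀ / (1 + (n₀−1)/N) = 4018.47 / 1.391 = 2888.91
Round up: n = 2889.

n = 2889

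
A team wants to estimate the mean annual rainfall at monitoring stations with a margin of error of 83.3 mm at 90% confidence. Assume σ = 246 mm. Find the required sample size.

24

For a mean, the margin of error is E = z·σ/√n, so n = (zσ/E)².
At 90% confidence, z = 1.645.
n = (1.645 × 246 / 83.3)² = 23.60
Round up: n = 24.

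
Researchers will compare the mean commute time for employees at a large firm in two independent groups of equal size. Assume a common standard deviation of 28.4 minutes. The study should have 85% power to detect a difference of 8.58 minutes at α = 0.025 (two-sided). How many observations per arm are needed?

For two equal groups, n per group = 2·((z_{α/2} + z_β)·σ/δ)².
z_{α/2} = 2.241; z_β = 1.036 (power 85%).
n = 2 × (3.277 × 28.4 / 8.58)² = 2 × 117.66 = 235.32
Round up: n = 236 per group.

236 per group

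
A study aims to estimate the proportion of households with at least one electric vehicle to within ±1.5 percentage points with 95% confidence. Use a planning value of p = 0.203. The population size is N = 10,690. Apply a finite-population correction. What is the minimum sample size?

2196

For a proportion with margin E = 0.015 at 95% confidence, z = 1.960.
n = p̂(1−p̂)(z/E)² = 0.203 × 0.797 × (1.960/0.015)² = 2762.38 — call this n₀.
Finite-population correction with N = 10,690: n = n₀ / (1 + (n₀−1)/N) = 2762.38 / 1.258 = 2195.85
Round up: n = 2196.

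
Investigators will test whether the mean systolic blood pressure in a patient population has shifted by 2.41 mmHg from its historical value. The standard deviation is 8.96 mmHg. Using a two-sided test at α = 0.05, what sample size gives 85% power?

For a one-sample z-test, n = ((z_{α/2} + z_β)·σ/δ)².
z_{α/2} = 1.960 (two-sided α = 0.05); z_β = 1.036 (power 85% → β = 0.15).
n = (2.996 × 8.96 / 2.41)² = 124.07
Round up: n = 125.

n = 125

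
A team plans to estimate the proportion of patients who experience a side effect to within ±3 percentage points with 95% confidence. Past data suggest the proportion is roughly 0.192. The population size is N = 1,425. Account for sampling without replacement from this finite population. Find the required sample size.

For a proportion with margin E = 0.03 at 95% confidence, z = 1.960.
n = p̂(1−p̂)(z/E)² = 0.192 × 0.808 × (1.960/0.03)² = 662.19 — call this n₀.
Finite-population correction with N = 1,425: n = n₀ / (1 + (n₀−1)/N) = 662.19 / 1.464 = 452.32
Round up: n = 453.

453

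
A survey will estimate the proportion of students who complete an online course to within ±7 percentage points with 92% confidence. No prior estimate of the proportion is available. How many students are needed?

For a proportion with margin E = 0.07 at 92% confidence, z = 1.751.
With no prior estimate, use p = 0.5, which maximizes p(1−p) at 0.25.
n = 0.25 × (z/E)² = 0.25 × (1.751/0.07)² = 156.43
Round up: n = 157.

157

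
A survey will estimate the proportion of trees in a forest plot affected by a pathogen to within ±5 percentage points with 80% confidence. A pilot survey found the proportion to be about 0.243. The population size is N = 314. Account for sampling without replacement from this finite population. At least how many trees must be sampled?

For a proportion with margin E = 0.05 at 80% confidence, z = 1.282.
n = p̂(1−p̂)(z/E)² = 0.243 × 0.757 × (1.282/0.05)² = 120.93 — call this n₀.
Finite-population correction with N = 314: n = n₀ / (1 + (n₀−1)/N) = 120.93 / 1.382 = 87.50
Round up: n = 88.

n = 88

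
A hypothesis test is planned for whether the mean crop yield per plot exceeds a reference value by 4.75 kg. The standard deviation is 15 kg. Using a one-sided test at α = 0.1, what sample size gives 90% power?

For a one-sample z-test, n = ((z_α + z_β)·σ/δ)².
z_α = 1.282 (one-sided α = 0.1); z_β = 1.282 (power 90% → β = 0.1).
n = (2.564 × 15 / 4.75)² = 65.56
Round up: n = 66.

66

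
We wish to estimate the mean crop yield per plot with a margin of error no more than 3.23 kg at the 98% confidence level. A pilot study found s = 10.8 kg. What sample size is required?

For a mean, the margin of error is E = z·σ/√n, so n = (zσ/E)².
At 98% confidence, z = 2.326.
n = (2.326 × 10.8 / 3.23)² = 60.49
Round up: n = 61.

61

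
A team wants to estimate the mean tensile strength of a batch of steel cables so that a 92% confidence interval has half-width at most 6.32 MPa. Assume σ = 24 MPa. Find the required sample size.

For a mean, the margin of error is E = z·σ/√n, so n = (zσ/E)².
At 92% confidence, z = 1.751.
n = (1.751 × 24 / 6.32)² = 44.21
Round up: n = 45.

45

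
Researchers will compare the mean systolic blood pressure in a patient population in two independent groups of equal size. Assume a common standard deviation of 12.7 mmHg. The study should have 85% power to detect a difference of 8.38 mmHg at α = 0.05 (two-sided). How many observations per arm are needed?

For two equal groups, n per group = 2·((z_{α/2} + z_β)·σ/δ)².
z_{α/2} = 1.960; z_β = 1.036 (power 85%).
n = 2 × (2.996 × 12.7 / 8.38)² = 2 × 20.62 = 41.24
Round up: n = 42 per group.

42 per group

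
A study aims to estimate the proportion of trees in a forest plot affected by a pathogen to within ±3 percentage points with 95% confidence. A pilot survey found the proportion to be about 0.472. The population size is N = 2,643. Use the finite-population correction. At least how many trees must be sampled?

For a proportion with margin E = 0.03 at 95% confidence, z = 1.960.
n = p̂(1−p̂)(z/E)² = 0.472 × 0.528 × (1.960/0.03)² = 1063.76 — call this n₀.
Finite-population correction with N = 2,643: n = n₀ / (1 + (n₀−1)/N) = 1063.76 / 1.402 = 758.74
Round up: n = 759.

n = 759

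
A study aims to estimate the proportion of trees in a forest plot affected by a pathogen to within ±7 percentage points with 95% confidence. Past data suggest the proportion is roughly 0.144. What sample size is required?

97

For a proportion with margin E = 0.07 at 95% confidence, z = 1.960.
n = p̂(1−p̂)(z/E)² = 0.144 × 0.856 × (1.960/0.07)² = 96.64
Round up: n = 97.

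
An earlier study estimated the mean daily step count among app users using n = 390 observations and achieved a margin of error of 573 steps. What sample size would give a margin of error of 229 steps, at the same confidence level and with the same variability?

Margin of error scales as 1/√n, so n₂ = n₁·(E₁/E₂)².
n₂ = 390 × (573/229)² = 390 × 6.261 = 2441.79
Round up: n₂ = 2442.

2442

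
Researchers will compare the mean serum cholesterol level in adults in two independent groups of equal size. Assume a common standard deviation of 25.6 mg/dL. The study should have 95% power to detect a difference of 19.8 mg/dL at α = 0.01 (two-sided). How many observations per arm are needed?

60 per group

For two equal groups, n per group = 2·((z_{α/2} + z_β)·σ/δ)².
z_{α/2} = 2.576; z_β = 1.645 (power 95%).
n = 2 × (4.221 × 25.6 / 19.8)² = 2 × 29.78 = 59.56
Round up: n = 60 per group.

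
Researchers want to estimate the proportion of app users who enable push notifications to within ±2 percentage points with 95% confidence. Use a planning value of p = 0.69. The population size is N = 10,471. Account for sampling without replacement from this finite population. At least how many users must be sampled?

For a proportion with margin E = 0.02 at 95% confidence, z = 1.960.
n = p̂(1−p̂)(z/E)² = 0.69 × 0.31 × (1.960/0.02)² = 2054.30 — call this n₀.
Finite-population correction with N = 10,471: n = n₀ / (1 + (n₀−1)/N) = 2054.30 / 1.196 = 1717.64
Round up: n = 1718.

n = 1718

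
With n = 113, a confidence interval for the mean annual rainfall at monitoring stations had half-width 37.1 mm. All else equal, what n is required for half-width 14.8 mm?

Margin of error scales as 1/√n, so n₂ = n₁·(E₁/E₂)².
n₂ = 113 × (37.1/14.8)² = 113 × 6.284 = 710.09
Round up: n₂ = 711.

711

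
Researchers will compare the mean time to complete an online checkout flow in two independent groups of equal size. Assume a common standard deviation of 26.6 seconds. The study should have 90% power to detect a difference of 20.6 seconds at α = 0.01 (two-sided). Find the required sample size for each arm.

50 per group

For two equal groups, n per group = 2·((z_{α/2} + z_β)·σ/δ)².
z_{α/2} = 2.576; z_β = 1.282 (power 90%).
n = 2 × (3.858 × 26.6 / 20.6)² = 2 × 24.82 = 49.64
Round up: n = 50 per group.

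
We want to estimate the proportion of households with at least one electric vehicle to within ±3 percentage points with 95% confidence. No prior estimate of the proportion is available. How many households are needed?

1068

For a proportion with margin E = 0.03 at 95% confidence, z = 1.960.
With no prior estimate, use p = 0.5, which maximizes p(1−p) at 0.25.
n = 0.25 × (z/E)² = 0.25 × (1.960/0.03)² = 1067.11
Round up: n = 1068.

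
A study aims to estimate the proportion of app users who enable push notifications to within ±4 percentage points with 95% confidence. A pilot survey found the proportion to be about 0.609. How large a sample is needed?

For a proportion with margin E = 0.04 at 95% confidence, z = 1.960.
n = p̂(1−p̂)(z/E)² = 0.609 × 0.391 × (1.960/0.04)² = 571.72
Round up: n = 572.

572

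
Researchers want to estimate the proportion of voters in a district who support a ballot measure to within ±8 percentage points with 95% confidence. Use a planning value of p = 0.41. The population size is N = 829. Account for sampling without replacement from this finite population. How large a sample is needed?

For a proportion with margin E = 0.08 at 95% confidence, z = 1.960.
n = p̂(1−p̂)(z/E)² = 0.41 × 0.59 × (1.960/0.08)² = 145.20 — call this n₀.
Finite-population correction with N = 829: n = n₀ / (1 + (n₀−1)/N) = 145.20 / 1.174 = 123.68
Round up: n = 124.

124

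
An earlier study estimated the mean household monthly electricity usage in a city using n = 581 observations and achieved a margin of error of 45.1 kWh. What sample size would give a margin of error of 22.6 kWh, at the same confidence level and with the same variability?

Margin of error scales as 1/√n, so n₂ = n₁·(E₁/E₂)².
n₂ = 581 × (45.1/22.6)² = 581 × 3.982 = 2313.54
Round up: n₂ = 2314.

2314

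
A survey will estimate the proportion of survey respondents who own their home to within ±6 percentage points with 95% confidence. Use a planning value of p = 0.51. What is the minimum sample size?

For a proportion with margin E = 0.06 at 95% confidence, z = 1.960.
n = p̂(1−p̂)(z/E)² = 0.51 × 0.49 × (1.960/0.06)² = 266.67
Round up: n = 267.

267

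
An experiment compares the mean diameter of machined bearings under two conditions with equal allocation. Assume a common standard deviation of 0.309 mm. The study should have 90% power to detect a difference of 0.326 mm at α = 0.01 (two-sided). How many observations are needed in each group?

For two equal groups, n per group = 2·((z_{α/2} + z_β)·σ/δ)².
z_{α/2} = 2.576; z_β = 1.282 (power 90%).
n = 2 × (3.858 × 0.309 / 0.326)² = 2 × 13.37 = 26.74
Round up: n = 27 per group.

27 per group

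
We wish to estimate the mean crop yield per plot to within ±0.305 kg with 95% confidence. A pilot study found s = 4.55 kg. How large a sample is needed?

For a mean, the margin of error is E = z·σ/√n, so n = (zσ/E)².
At 95% confidence, z = 1.960.
n = (1.960 × 4.55 / 0.305)² = 854.94
Round up: n = 855.

855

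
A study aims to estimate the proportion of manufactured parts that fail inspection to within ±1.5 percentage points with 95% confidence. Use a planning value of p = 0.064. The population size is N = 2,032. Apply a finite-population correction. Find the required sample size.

For a proportion with margin E = 0.015 at 95% confidence, z = 1.960.
n = p̂(1−p̂)(z/E)² = 0.064 × 0.936 × (1.960/0.015)² = 1022.79 — call this n₀.
Finite-population correction with N = 2,032: n = n₀ / (1 + (n₀−1)/N) = 1022.79 / 1.503 = 680.50
Round up: n = 681.

681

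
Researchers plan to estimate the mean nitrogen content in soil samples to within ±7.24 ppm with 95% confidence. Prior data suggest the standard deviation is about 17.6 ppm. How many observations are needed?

For a mean, the margin of error is E = z·σ/√n, so n = (zσ/E)².
At 95% confidence, z = 1.960.
n = (1.960 × 17.6 / 7.24)² = 22.70
Round up: n = 23.

23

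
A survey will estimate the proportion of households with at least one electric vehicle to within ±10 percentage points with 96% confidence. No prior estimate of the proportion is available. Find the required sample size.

n = 106

For a proportion with margin E = 0.1 at 96% confidence, z = 2.054.
With no prior estimate, use p = 0.5, which maximizes p(1−p) at 0.25.
n = 0.25 × (z/E)² = 0.25 × (2.054/0.1)² = 105.47
Round up: n = 106.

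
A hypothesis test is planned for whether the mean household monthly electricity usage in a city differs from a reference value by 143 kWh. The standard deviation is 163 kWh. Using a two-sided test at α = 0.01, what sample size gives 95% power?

24

For a one-sample z-test, n = ((z_{α/2} + z_β)·σ/δ)².
z_{α/2} = 2.576 (two-sided α = 0.01); z_β = 1.645 (power 95% → β = 0.05).
n = (4.221 × 163 / 143)² = 23.15
Round up: n = 24.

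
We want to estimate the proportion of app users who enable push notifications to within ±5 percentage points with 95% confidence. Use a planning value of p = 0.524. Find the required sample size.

For a proportion with margin E = 0.05 at 95% confidence, z = 1.960.
n = p̂(1−p̂)(z/E)² = 0.524 × 0.476 × (1.960/0.05)² = 383.27
Round up: n = 384.

n = 384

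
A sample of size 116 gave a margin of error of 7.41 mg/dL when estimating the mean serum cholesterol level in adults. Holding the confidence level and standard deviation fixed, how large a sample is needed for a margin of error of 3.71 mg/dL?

Margin of error scales as 1/√n, so n₂ = n₁·(E₁/E₂)².
n₂ = 116 × (7.41/3.71)² = 116 × 3.989 = 462.72
Round up: n₂ = 463.

463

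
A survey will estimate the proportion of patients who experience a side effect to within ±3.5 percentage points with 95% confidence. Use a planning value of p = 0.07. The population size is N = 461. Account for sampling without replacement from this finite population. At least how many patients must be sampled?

For a proportion with margin E = 0.035 at 95% confidence, z = 1.960.
n = p̂(1−p̂)(z/E)² = 0.07 × 0.93 × (1.960/0.035)² = 204.15 — call this n₀.
Finite-population correction with N = 461: n = n₀ / (1 + (n₀−1)/N) = 204.15 / 1.441 = 141.67
Round up: n = 142.

n = 142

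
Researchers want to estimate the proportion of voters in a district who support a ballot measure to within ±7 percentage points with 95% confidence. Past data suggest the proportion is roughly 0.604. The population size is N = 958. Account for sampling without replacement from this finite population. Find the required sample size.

n = 157

For a proportion with margin E = 0.07 at 95% confidence, z = 1.960.
n = p̂(1−p̂)(z/E)² = 0.604 × 0.396 × (1.960/0.07)² = 187.52 — call this n₀.
Finite-population correction with N = 958: n = n₀ / (1 + (n₀−1)/N) = 187.52 / 1.195 = 156.92
Round up: n = 157.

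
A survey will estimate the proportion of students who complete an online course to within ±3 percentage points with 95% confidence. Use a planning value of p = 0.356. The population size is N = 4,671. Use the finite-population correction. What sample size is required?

For a proportion with margin E = 0.03 at 95% confidence, z = 1.960.
n = p̂(1−p̂)(z/E)² = 0.356 × 0.644 × (1.960/0.03)² = 978.60 — call this n₀.
Finite-population correction with N = 4,671: n = n₀ / (1 + (n₀−1)/N) = 978.60 / 1.209 = 809.43
Round up: n = 810.

n = 810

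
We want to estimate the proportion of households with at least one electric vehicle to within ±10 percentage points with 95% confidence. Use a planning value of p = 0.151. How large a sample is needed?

n = 50

For a proportion with margin E = 0.1 at 95% confidence, z = 1.960.
n = p̂(1−p̂)(z/E)² = 0.151 × 0.849 × (1.960/0.1)² = 49.25
Round up: n = 50.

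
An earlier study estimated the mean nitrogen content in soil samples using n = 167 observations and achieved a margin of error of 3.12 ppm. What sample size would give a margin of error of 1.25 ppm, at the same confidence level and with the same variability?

Margin of error scales as 1/√n, so n₂ = n₁·(E₁/E₂)².
n₂ = 167 × (3.12/1.25)² = 167 × 6.23 = 1040.41
Round up: n₂ = 1041.

1041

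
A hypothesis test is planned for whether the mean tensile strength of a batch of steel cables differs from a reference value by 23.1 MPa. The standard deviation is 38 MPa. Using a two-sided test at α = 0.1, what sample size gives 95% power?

For a one-sample z-test, n = ((z_{α/2} + z_β)·σ/δ)².
z_{α/2} = 1.645 (two-sided α = 0.1); z_β = 1.645 (power 95% → β = 0.05).
n = (3.290 × 38 / 23.1)² = 29.29
Round up: n = 30.

30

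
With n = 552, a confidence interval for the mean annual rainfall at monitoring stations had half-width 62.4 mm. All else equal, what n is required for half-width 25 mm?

Margin of error scales as 1/√n, so n₂ = n₁·(E₁/E₂)².
n₂ = 552 × (62.4/25)² = 552 × 6.23 = 3438.96
Round up: n₂ = 3439.

3439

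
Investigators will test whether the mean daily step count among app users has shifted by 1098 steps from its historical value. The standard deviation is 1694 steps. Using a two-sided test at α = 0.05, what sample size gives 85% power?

22

For a one-sample z-test, n = ((z_{α/2} + z_β)·σ/δ)².
z_{α/2} = 1.960 (two-sided α = 0.05); z_β = 1.036 (power 85% → β = 0.15).
n = (2.996 × 1694 / 1098)² = 21.37
Round up: n = 22.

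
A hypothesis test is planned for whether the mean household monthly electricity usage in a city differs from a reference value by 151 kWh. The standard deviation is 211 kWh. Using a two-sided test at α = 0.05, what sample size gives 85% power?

For a one-sample z-test, n = ((z_{α/2} + z_β)·σ/δ)².
z_{α/2} = 1.960 (two-sided α = 0.05); z_β = 1.036 (power 85% → β = 0.15).
n = (2.996 × 211 / 151)² = 17.53
Round up: n = 18.

n = 18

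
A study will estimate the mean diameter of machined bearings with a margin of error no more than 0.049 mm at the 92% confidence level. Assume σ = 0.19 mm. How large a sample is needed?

47

For a mean, the margin of error is E = z·σ/√n, so n = (zσ/E)².
At 92% confidence, z = 1.751.
n = (1.751 × 0.19 / 0.049)² = 46.10
Round up: n = 47.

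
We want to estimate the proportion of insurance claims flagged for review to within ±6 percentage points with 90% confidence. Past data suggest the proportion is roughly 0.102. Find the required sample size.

69

For a proportion with margin E = 0.06 at 90% confidence, z = 1.645.
n = p̂(1−p̂)(z/E)² = 0.102 × 0.898 × (1.645/0.06)² = 68.85
Round up: n = 69.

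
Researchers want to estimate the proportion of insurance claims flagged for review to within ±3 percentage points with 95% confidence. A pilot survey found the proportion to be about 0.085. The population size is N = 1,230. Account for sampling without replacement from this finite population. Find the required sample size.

n = 262

For a proportion with margin E = 0.03 at 95% confidence, z = 1.960.
n = p̂(1−p̂)(z/E)² = 0.085 × 0.915 × (1.960/0.03)² = 331.98 — call this n₀.
Finite-population correction with N = 1,230: n = n₀ / (1 + (n₀−1)/N) = 331.98 / 1.269 = 261.61
Round up: n = 262.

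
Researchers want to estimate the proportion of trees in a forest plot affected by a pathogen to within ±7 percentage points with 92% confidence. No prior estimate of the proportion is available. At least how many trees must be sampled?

For a proportion with margin E = 0.07 at 92% confidence, z = 1.751.
With no prior estimate, use p = 0.5, which maximizes p(1−p) at 0.25.
n = 0.25 × (z/E)² = 0.25 × (1.751/0.07)² = 156.43
Round up: n = 157.

157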